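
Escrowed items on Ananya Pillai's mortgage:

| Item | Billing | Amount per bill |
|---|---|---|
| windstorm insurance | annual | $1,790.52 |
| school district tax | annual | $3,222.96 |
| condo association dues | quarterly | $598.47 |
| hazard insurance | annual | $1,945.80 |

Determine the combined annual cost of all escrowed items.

Windstorm insurance: $1,790.52/yr
School district tax: $3,222.96/yr
Condo association dues: $598.47 × 4 = $2,393.88/yr
Hazard insurance: $1,945.80/yr
Annual escrow total = $1,790.52 + $3,222.96 + $2,393.88 + $1,945.80 = $9,353.16

$9,353.16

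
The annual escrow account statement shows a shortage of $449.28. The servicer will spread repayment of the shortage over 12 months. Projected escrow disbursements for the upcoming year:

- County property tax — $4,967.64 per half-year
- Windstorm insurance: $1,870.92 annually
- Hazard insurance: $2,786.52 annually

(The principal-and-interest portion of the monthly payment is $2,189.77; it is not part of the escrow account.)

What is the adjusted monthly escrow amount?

$1,253.50

County property tax: $4,967.64 × 2 = $9,935.28
Windstorm insurance: $1,870.92
Hazard insurance: $2,786.52
Total annual escrow = $9,935.28 + $1,870.92 + $2,786.52 = $14,592.72
Monthly = $14,592.72 ÷ 12 = $1,216.06
Monthly shortage recovery: $449.28 ÷ 12 = $37.44
Adjusted monthly = $1,216.06 + $37.44 = $1,253.50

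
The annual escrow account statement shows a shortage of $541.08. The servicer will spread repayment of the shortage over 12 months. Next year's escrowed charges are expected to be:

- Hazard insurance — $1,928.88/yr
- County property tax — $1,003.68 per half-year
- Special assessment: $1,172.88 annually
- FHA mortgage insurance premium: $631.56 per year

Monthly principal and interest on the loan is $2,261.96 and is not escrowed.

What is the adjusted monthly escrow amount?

Hazard insurance = $1,928.88
County property tax = $1,003.68 × 2 = $2,007.36
Special assessment = $1,172.88
FHA mortgage insurance premium = $631.56
Total per year = $1,928.88 + $2,007.36 + $1,172.88 + $631.56 = $5,740.68
Per month = $5,740.68 / 12 = $478.39
Shortage spread = $541.08 / 12 = $45.09/mo
Adjusted monthly = $478.39 + $45.09 = $523.48

$523.48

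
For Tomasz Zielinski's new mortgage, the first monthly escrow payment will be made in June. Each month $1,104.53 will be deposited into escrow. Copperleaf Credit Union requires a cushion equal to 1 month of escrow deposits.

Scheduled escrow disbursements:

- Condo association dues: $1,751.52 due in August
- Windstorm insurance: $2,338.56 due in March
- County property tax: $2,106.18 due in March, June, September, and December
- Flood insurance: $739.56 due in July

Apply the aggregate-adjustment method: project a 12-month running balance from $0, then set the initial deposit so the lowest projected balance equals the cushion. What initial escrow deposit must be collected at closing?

Cushion = 1 × $1,104.53 = $1,104.53
Trial balance (start $0, +$1,104.53 each month, − disbursements):
  Jun: +$1,104.53 − $2,106.18 → -$1,001.65
  Jul: +$1,104.53 − $739.56 → -$636.68
  Aug: +$1,104.53 − $1,751.52 → -$1,283.67
  Sep: +$1,104.53 − $2,106.18 → -$2,285.32
  Oct: +$1,104.53 → -$1,180.79
  Nov: +$1,104.53 → -$76.26
  Dec: +$1,104.53 − $2,106.18 → -$1,077.91
  Jan: +$1,104.53 → $26.62
  Feb: +$1,104.53 → $1,131.15
  Mar: +$1,104.53 − $4,444.74 → -$2,209.06
  Apr: +$1,104.53 → -$1,104.53
  May: +$1,104.53 → $0.00
Lowest trial balance = -$2,285.32 (Sep)
Initial deposit = cushion − low point = $1,104.53 − (-$2,285.32) = $3,389.85

$3,389.85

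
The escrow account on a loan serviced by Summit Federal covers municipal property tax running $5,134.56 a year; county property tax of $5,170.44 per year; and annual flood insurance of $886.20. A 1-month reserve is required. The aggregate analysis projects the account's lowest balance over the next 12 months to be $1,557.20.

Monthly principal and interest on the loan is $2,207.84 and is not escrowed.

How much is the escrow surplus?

Municipal property tax: $5,134.56 per year
County property tax: $5,170.44 per year
Flood insurance: $886.20 per year
Yearly total = $5,134.56 + $5,170.44 + $886.20 = $11,191.20
Monthly = $11,191.20 / 12 = $932.60
Required reserve = 1 × $932.60 = $932.60
Surplus = $1,557.20 − $932.60 = $624.60

$624.60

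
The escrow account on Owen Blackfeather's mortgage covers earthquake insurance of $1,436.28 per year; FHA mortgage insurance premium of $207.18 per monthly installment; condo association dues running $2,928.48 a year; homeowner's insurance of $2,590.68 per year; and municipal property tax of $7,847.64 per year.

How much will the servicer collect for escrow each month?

Earthquake insurance = $1,436.28 annually
FHA mortgage insurance premium = $207.18 × 12 = $2,486.16 annually
Condo association dues = $2,928.48 annually
Homeowner's insurance = $2,590.68 annually
Municipal property tax = $7,847.64 annually
Total annual escrow = $17,289.24
Monthly = $17,289.24 ÷ 12 = $1,440.77

$1,440.77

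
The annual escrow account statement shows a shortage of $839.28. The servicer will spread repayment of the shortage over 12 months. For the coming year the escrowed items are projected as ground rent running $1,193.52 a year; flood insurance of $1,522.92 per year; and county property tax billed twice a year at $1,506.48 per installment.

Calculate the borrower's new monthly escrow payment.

$547.39

Ground rent = $1,193.52
Flood insurance = $1,522.92
County property tax = $1,506.48 × 2 = $3,012.96
Annual escrow total = $5,729.40
Base monthly escrow = $5,729.40 ÷ 12 = $477.45
Shortage per month = $839.28 ÷ 12 = $69.94
New monthly escrow = $477.45 + $69.94 = $547.39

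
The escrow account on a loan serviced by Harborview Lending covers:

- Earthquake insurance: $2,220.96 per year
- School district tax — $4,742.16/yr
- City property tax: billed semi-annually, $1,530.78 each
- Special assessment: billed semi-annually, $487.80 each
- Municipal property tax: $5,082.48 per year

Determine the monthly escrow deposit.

Earthquake insurance = $2,220.96
School district tax = $4,742.16
City property tax = $1,530.78 × 2 = $3,061.56
Special assessment = $487.80 × 2 = $975.60
Municipal property tax = $5,082.48
Yearly total = $2,220.96 + $4,742.16 + $3,061.56 + $975.60 + $5,082.48 = $16,082.76
Base monthly escrow = $16,082.76 ÷ 12 = $1,340.23

$1,340.23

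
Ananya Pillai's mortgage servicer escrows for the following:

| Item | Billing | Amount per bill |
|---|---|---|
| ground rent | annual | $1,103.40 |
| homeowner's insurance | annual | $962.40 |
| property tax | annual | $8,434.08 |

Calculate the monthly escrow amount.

Ground rent = $1,103.40 annually
Homeowner's insurance = $962.40 annually
Property tax = $8,434.08 annually
Yearly total = $1,103.40 + $962.40 + $8,434.08 = $10,499.88
Base monthly escrow = $10,499.88 ÷ 12 = $874.99

$874.99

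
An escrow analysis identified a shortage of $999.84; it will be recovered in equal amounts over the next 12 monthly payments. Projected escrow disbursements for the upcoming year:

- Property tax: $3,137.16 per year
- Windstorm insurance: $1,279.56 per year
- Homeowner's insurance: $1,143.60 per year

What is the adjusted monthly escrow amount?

$546.68

Property tax = $3,137.16/yr
Windstorm insurance = $1,279.56/yr
Homeowner's insurance = $1,143.60/yr
Total annual escrow = $5,560.32
Monthly escrow = $5,560.32 ÷ 12 = $463.36
Shortage spread = $999.84 / 12 = $83.32/mo
New monthly escrow = $463.36 + $83.32 = $546.68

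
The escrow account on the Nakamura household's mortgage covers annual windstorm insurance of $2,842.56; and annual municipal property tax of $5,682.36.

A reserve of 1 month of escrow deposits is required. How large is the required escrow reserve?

$710.41

Windstorm insurance: $2,842.56/yr
Municipal property tax: $5,682.36/yr
Combined annual = $8,524.92
Monthly escrow = $8,524.92 / 12 = $710.41
Required cushion = 1 × $710.41 = $710.41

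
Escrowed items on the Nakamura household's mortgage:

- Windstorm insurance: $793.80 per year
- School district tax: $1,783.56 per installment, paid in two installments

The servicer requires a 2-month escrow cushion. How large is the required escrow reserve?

$726.82

Windstorm insurance: $793.80 annually
School district tax: $1,783.56 × 2 = $3,567.12 annually
Annual escrow total = $793.80 + $3,567.12 = $4,360.92
Monthly escrow = $4,360.92 / 12 = $363.41
Cushion = 2 × $363.41 = $726.82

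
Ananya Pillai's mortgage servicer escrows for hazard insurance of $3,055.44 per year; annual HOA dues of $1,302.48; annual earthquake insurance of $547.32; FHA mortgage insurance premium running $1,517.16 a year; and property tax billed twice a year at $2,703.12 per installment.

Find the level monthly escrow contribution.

$985.72

Hazard insurance — $3,055.44 per year
HOA dues — $1,302.48 per year
Earthquake insurance — $547.32 per year
FHA mortgage insurance premium — $1,517.16 per year
Property tax — $2,703.12 × 2 = $5,406.24 per year
Combined annual = $3,055.44 + $1,302.48 + $547.32 + $1,517.16 + $5,406.24 = $11,828.64
Base monthly escrow = $11,828.64 / 12 = $985.72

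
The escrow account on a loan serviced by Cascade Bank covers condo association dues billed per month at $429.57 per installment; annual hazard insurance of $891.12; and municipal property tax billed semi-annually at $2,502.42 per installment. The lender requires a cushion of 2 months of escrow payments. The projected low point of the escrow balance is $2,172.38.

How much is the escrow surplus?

Condo association dues = $429.57 × 12 = $5,154.84
Hazard insurance = $891.12
Municipal property tax = $2,502.42 × 2 = $5,004.84
Total per year = $5,154.84 + $891.12 + $5,004.84 = $11,050.80
Base monthly escrow = $11,050.80 / 12 = $920.90
Required cushion = 2 × $920.90 = $1,841.80
Excess over cushion: $2,172.38 − $1,841.80 = $330.58

$330.58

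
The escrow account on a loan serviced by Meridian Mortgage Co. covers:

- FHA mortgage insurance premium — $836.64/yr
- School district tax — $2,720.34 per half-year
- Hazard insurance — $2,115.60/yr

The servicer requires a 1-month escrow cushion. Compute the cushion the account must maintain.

$699.41

FHA mortgage insurance premium — $836.64/yr
School district tax — $2,720.34 × 2 = $5,440.68/yr
Hazard insurance — $2,115.60/yr
Combined annual = $836.64 + $5,440.68 + $2,115.60 = $8,392.92
Monthly = $8,392.92 ÷ 12 = $699.41
Required cushion = 1 × $699.41 = $699.41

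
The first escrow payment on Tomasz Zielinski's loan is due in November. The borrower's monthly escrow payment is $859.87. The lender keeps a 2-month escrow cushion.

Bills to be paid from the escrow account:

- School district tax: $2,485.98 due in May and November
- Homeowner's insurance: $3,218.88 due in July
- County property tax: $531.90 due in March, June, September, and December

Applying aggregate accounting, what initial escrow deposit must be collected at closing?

$3,767.45

Cushion = 2 × $859.87 = $1,719.74
Trial balance (start $0, +$859.87 each month, − disbursements):
  Nov: +$859.87 − $2,485.98 → -$1,626.11
  Dec: +$859.87 − $531.90 → -$1,298.14
  Jan: +$859.87 → -$438.27
  Feb: +$859.87 → $421.60
  Mar: +$859.87 − $531.90 → $749.57
  Apr: +$859.87 → $1,609.44
  May: +$859.87 − $2,485.98 → -$16.67
  Jun: +$859.87 − $531.90 → $311.30
  Jul: +$859.87 − $3,218.88 → -$2,047.71
  Aug: +$859.87 → -$1,187.84
  Sep: +$859.87 − $531.90 → -$859.87
  Oct: +$859.87 → $0.00
Lowest trial balance = -$2,047.71 (Jul)
Initial deposit = cushion − low point = $1,719.74 − (-$2,047.71) = $3,767.45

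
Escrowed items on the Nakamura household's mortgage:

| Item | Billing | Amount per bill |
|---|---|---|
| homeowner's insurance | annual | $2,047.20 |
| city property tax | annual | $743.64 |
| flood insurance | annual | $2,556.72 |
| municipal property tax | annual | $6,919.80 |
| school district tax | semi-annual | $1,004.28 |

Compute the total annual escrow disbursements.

Homeowner's insurance = $2,047.20/yr
City property tax = $743.64/yr
Flood insurance = $2,556.72/yr
Municipal property tax = $6,919.80/yr
School district tax = $1,004.28 × 2 = $2,008.56/yr
Yearly total = $14,275.92

$14,275.92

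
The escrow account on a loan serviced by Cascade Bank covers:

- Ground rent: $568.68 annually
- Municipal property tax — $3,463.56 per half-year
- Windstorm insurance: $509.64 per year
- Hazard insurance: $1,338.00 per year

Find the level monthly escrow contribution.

$778.62

Ground rent — $568.68 per year
Municipal property tax — $3,463.56 × 2 = $6,927.12 per year
Windstorm insurance — $509.64 per year
Hazard insurance — $1,338.00 per year
Total per year = $9,343.44
Monthly = $9,343.44 ÷ 12 = $778.62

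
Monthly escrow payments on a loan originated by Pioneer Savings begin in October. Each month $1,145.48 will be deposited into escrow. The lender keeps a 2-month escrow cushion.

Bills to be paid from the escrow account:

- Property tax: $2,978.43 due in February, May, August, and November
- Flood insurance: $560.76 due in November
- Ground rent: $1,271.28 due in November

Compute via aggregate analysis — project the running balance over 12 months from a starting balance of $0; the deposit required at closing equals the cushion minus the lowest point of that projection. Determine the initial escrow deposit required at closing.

Cushion = 2 × $1,145.48 = $2,290.96
Trial balance (start $0, +$1,145.48 each month, − disbursements):
  Oct: +$1,145.48 → $1,145.48
  Nov: +$1,145.48 − $4,810.47 → -$2,519.51
  Dec: +$1,145.48 → -$1,374.03
  Jan: +$1,145.48 → -$228.55
  Feb: +$1,145.48 − $2,978.43 → -$2,061.50
  Mar: +$1,145.48 → -$916.02
  Apr: +$1,145.48 → $229.46
  May: +$1,145.48 − $2,978.43 → -$1,603.49
  Jun: +$1,145.48 → -$458.01
  Jul: +$1,145.48 → $687.47
  Aug: +$1,145.48 − $2,978.43 → -$1,145.48
  Sep: +$1,145.48 → $0.00
Lowest trial balance = -$2,519.51 (Nov)
Initial deposit = cushion − low point = $2,290.96 − (-$2,519.51) = $4,810.47

$4,810.47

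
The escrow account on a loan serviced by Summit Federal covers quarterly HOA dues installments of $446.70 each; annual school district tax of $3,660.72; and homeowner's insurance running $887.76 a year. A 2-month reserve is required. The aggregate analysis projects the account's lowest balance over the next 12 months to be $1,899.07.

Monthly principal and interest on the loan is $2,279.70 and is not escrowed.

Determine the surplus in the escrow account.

$843.19

HOA dues = $446.70 × 4 = $1,786.80 annually
School district tax = $3,660.72 annually
Homeowner's insurance = $887.76 annually
Annual escrow total = $1,786.80 + $3,660.72 + $887.76 = $6,335.28
Monthly escrow = $6,335.28 ÷ 12 = $527.94
Required reserve = 2 × $527.94 = $1,055.88
Excess over cushion: $1,899.07 − $1,055.88 = $843.19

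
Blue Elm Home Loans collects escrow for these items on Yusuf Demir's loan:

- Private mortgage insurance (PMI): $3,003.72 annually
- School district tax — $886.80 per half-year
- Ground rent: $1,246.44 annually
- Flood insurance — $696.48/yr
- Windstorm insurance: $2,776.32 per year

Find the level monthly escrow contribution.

$791.38

Private mortgage insurance (PMI): $3,003.72 per year
School district tax: $886.80 × 2 = $1,773.60 per year
Ground rent: $1,246.44 per year
Flood insurance: $696.48 per year
Windstorm insurance: $2,776.32 per year
Total per year = $3,003.72 + $1,773.60 + $1,246.44 + $696.48 + $2,776.32 = $9,496.56
Monthly = $9,496.56 ÷ 12 = $791.38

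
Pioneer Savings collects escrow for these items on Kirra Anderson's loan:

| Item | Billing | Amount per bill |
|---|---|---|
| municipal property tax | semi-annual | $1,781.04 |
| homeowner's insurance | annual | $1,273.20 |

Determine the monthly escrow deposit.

Municipal property tax: $1,781.04 × 2 = $3,562.08 annually
Homeowner's insurance: $1,273.20 annually
Yearly total = $3,562.08 + $1,273.20 = $4,835.28
Monthly = $4,835.28 ÷ 12 = $402.94

$402.94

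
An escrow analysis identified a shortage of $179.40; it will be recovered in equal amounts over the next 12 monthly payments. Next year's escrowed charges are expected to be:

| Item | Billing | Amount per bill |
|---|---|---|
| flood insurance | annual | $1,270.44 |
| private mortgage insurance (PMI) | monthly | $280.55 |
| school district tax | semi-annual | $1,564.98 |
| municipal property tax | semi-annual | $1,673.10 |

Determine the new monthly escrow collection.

$941.05

Flood insurance — $1,270.44/yr
Private mortgage insurance (PMI) — $280.55 × 12 = $3,366.60/yr
School district tax — $1,564.98 × 2 = $3,129.96/yr
Municipal property tax — $1,673.10 × 2 = $3,346.20/yr
Combined annual = $11,113.20
Base monthly escrow = $11,113.20 ÷ 12 = $926.10
Monthly shortage recovery: $179.40 / 12 = $14.95
Adjusted monthly = $926.10 + $14.95 = $941.05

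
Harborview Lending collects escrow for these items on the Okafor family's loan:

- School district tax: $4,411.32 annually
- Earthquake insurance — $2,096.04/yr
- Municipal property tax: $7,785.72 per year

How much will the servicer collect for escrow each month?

School district tax — $4,411.32 per year
Earthquake insurance — $2,096.04 per year
Municipal property tax — $7,785.72 per year
Yearly total = $14,293.08
Monthly escrow = $14,293.08 ÷ 12 = $1,191.09

$1,191.09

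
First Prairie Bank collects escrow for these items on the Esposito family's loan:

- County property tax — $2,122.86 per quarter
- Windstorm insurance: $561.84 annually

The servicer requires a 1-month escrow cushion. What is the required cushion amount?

County property tax: $2,122.86 × 4 = $8,491.44 per year
Windstorm insurance: $561.84 per year
Total per year = $8,491.44 + $561.84 = $9,053.28
Monthly escrow = $9,053.28 / 12 = $754.44
Required cushion = 1 × $754.44 = $754.44

$754.44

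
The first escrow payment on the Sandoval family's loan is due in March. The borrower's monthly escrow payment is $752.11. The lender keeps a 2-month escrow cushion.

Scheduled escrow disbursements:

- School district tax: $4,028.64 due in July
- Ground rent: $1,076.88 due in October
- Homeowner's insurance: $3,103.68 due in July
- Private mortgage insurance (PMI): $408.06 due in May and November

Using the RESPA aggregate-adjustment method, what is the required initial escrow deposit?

Cushion = 2 × $752.11 = $1,504.22
Trial balance (start $0, +$752.11 each month, − disbursements):
  Mar: +$752.11 → $752.11
  Apr: +$752.11 → $1,504.22
  May: +$752.11 − $408.06 → $1,848.27
  Jun: +$752.11 → $2,600.38
  Jul: +$752.11 − $7,132.32 → -$3,779.83
  Aug: +$752.11 → -$3,027.72
  Sep: +$752.11 → -$2,275.61
  Oct: +$752.11 − $1,076.88 → -$2,600.38
  Nov: +$752.11 − $408.06 → -$2,256.33
  Dec: +$752.11 → -$1,504.22
  Jan: +$752.11 → -$752.11
  Feb: +$752.11 → $0.00
Lowest trial balance = -$3,779.83 (Jul)
Initial deposit = cushion − low point = $1,504.22 − (-$3,779.83) = $5,284.05

$5,284.05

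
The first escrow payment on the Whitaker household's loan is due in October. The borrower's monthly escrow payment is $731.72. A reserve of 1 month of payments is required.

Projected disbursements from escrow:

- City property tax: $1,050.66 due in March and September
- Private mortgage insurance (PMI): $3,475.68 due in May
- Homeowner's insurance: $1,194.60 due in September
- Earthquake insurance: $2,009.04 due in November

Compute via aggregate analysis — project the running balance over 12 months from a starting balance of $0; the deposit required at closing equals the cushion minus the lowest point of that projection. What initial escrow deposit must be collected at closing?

$1,413.34

Cushion = 1 × $731.72 = $731.72
Trial balance (start $0, +$731.72 each month, − disbursements):
  Oct: +$731.72 → $731.72
  Nov: +$731.72 − $2,009.04 → -$545.60
  Dec: +$731.72 → $186.12
  Jan: +$731.72 → $917.84
  Feb: +$731.72 → $1,649.56
  Mar: +$731.72 − $1,050.66 → $1,330.62
  Apr: +$731.72 → $2,062.34
  May: +$731.72 − $3,475.68 → -$681.62
  Jun: +$731.72 → $50.10
  Jul: +$731.72 → $781.82
  Aug: +$731.72 → $1,513.54
  Sep: +$731.72 − $2,245.26 → $0.00
Lowest trial balance = -$681.62 (May)
Initial deposit = cushion − low point = $731.72 − (-$681.62) = $1,413.34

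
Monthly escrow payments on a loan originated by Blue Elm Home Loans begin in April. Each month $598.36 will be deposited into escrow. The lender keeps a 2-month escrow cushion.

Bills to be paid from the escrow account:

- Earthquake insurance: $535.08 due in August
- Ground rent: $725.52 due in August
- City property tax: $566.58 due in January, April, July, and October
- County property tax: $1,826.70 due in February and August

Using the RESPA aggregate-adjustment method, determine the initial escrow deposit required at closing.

$2,425.38

Cushion = 2 × $598.36 = $1,196.72
Trial balance (start $0, +$598.36 each month, − disbursements):
  Apr: +$598.36 − $566.58 → $31.78
  May: +$598.36 → $630.14
  Jun: +$598.36 → $1,228.50
  Jul: +$598.36 − $566.58 → $1,260.28
  Aug: +$598.36 − $3,087.30 → -$1,228.66
  Sep: +$598.36 → -$630.30
  Oct: +$598.36 − $566.58 → -$598.52
  Nov: +$598.36 → -$0.16
  Dec: +$598.36 → $598.20
  Jan: +$598.36 − $566.58 → $629.98
  Feb: +$598.36 − $1,826.70 → -$598.36
  Mar: +$598.36 → $0.00
Lowest trial balance = -$1,228.66 (Aug)
Initial deposit = cushion − low point = $1,196.72 − (-$1,228.66) = $2,425.38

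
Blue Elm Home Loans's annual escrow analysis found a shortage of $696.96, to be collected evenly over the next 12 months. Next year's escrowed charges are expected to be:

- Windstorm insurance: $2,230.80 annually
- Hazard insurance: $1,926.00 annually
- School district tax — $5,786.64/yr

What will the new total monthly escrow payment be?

Windstorm insurance = $2,230.80/yr
Hazard insurance = $1,926.00/yr
School district tax = $5,786.64/yr
Combined annual = $9,943.44
Monthly escrow = $9,943.44 / 12 = $828.62
Shortage per month = $696.96 ÷ 12 = $58.08
Adjusted monthly = $828.62 + $58.08 = $886.70

$886.70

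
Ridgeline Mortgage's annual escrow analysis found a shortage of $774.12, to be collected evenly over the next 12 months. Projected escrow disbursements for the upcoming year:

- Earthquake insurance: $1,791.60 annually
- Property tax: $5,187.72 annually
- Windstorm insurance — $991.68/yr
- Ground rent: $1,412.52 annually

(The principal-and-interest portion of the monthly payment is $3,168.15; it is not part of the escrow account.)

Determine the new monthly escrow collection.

Earthquake insurance — $1,791.60 annually
Property tax — $5,187.72 annually
Windstorm insurance — $991.68 annually
Ground rent — $1,412.52 annually
Total annual escrow = $1,791.60 + $5,187.72 + $991.68 + $1,412.52 = $9,383.52
Per month = $9,383.52 ÷ 12 = $781.96
Shortage spread = $774.12 ÷ 12 = $64.51/mo
New monthly escrow = $781.96 + $64.51 = $846.47

$846.47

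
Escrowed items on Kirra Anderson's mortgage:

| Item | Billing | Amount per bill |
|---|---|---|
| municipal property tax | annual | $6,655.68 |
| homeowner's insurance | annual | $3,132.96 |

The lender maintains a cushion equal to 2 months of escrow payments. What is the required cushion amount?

Municipal property tax — $6,655.68/yr
Homeowner's insurance — $3,132.96/yr
Total annual escrow = $9,788.64
Per month = $9,788.64 / 12 = $815.72
Reserve = 2 × $815.72 = $1,631.44

$1,631.44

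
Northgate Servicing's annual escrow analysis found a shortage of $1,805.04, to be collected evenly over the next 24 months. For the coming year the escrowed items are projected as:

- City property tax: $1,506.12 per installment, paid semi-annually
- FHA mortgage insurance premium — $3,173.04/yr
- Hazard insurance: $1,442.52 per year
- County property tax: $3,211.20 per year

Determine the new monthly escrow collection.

$978.46

City property tax — $1,506.12 × 2 = $3,012.24
FHA mortgage insurance premium — $3,173.04
Hazard insurance — $1,442.52
County property tax — $3,211.20
Yearly total = $3,012.24 + $3,173.04 + $1,442.52 + $3,211.20 = $10,839.00
Base monthly escrow = $10,839.00 / 12 = $903.25
Monthly shortage recovery: $1,805.04 / 24 = $75.21
Adjusted monthly = $903.25 + $75.21 = $978.46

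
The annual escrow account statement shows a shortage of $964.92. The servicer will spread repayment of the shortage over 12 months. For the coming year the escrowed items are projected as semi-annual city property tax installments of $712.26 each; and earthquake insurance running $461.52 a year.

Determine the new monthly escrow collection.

$237.58

City property tax = $712.26 × 2 = $1,424.52 per year
Earthquake insurance = $461.52 per year
Combined annual = $1,424.52 + $461.52 = $1,886.04
Per month = $1,886.04 ÷ 12 = $157.17
Monthly shortage recovery: $964.92 / 12 = $80.41
New monthly escrow = $157.17 + $80.41 = $237.58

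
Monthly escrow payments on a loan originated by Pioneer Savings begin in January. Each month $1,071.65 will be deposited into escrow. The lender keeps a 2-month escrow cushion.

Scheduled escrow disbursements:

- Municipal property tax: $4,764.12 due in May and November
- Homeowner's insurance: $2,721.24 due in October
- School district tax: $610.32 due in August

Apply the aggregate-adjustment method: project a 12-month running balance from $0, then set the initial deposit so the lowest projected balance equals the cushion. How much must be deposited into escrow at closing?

$3,214.95

Cushion = 2 × $1,071.65 = $2,143.30
Trial balance (start $0, +$1,071.65 each month, − disbursements):
  Jan: +$1,071.65 → $1,071.65
  Feb: +$1,071.65 → $2,143.30
  Mar: +$1,071.65 → $3,214.95
  Apr: +$1,071.65 → $4,286.60
  May: +$1,071.65 − $4,764.12 → $594.13
  Jun: +$1,071.65 → $1,665.78
  Jul: +$1,071.65 → $2,737.43
  Aug: +$1,071.65 − $610.32 → $3,198.76
  Sep: +$1,071.65 → $4,270.41
  Oct: +$1,071.65 − $2,721.24 → $2,620.82
  Nov: +$1,071.65 − $4,764.12 → -$1,071.65
  Dec: +$1,071.65 → $0.00
Lowest trial balance = -$1,071.65 (Nov)
Initial deposit = cushion − low point = $2,143.30 − (-$1,071.65) = $3,214.95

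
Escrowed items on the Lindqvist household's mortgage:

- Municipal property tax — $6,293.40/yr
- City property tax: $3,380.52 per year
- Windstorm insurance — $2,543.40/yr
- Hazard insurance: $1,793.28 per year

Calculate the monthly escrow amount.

$1,167.55

Municipal property tax = $6,293.40 annually
City property tax = $3,380.52 annually
Windstorm insurance = $2,543.40 annually
Hazard insurance = $1,793.28 annually
Total per year = $6,293.40 + $3,380.52 + $2,543.40 + $1,793.28 = $14,010.60
Monthly = $14,010.60 / 12 = $1,167.55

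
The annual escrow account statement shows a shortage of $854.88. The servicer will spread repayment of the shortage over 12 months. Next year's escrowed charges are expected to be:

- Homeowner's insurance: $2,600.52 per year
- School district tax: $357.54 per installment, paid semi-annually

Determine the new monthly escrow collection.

$347.54

Homeowner's insurance = $2,600.52 annually
School district tax = $357.54 × 2 = $715.08 annually
Total annual escrow = $3,315.60
Base monthly escrow = $3,315.60 ÷ 12 = $276.30
Shortage per month = $854.88 / 12 = $71.24
New monthly escrow = $276.30 + $71.24 = $347.54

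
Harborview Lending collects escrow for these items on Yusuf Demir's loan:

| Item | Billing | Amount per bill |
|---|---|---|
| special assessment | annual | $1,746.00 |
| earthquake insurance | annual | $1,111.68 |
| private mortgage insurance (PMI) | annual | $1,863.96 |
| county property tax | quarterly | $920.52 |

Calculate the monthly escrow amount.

$700.31

Special assessment: $1,746.00/yr
Earthquake insurance: $1,111.68/yr
Private mortgage insurance (PMI): $1,863.96/yr
County property tax: $920.52 × 4 = $3,682.08/yr
Total per year = $1,746.00 + $1,111.68 + $1,863.96 + $3,682.08 = $8,403.72
Base monthly escrow = $8,403.72 / 12 = $700.31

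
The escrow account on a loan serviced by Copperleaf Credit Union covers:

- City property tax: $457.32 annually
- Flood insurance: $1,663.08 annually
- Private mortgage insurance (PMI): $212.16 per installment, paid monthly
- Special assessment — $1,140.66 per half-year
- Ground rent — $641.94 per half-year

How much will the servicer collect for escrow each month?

$685.96

City property tax — $457.32
Flood insurance — $1,663.08
Private mortgage insurance (PMI) — $212.16 × 12 = $2,545.92
Special assessment — $1,140.66 × 2 = $2,281.32
Ground rent — $641.94 × 2 = $1,283.88
Total annual escrow = $457.32 + $1,663.08 + $2,545.92 + $2,281.32 + $1,283.88 = $8,231.52
Monthly escrow = $8,231.52 / 12 = $685.96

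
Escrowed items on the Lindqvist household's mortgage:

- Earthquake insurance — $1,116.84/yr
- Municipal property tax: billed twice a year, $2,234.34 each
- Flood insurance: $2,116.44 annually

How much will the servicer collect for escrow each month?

Earthquake insurance: $1,116.84 annually
Municipal property tax: $2,234.34 × 2 = $4,468.68 annually
Flood insurance: $2,116.44 annually
Yearly total = $7,701.96
Monthly = $7,701.96 / 12 = $641.83

$641.83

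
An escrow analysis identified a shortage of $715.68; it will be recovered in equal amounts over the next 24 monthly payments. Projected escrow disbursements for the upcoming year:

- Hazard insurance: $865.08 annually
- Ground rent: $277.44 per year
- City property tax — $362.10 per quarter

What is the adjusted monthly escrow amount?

$245.73

Hazard insurance: $865.08 annually
Ground rent: $277.44 annually
City property tax: $362.10 × 4 = $1,448.40 annually
Annual escrow total = $865.08 + $277.44 + $1,448.40 = $2,590.92
Per month = $2,590.92 / 12 = $215.91
Shortage spread = $715.68 / 24 = $29.82/mo
New monthly escrow = $215.91 + $29.82 = $245.73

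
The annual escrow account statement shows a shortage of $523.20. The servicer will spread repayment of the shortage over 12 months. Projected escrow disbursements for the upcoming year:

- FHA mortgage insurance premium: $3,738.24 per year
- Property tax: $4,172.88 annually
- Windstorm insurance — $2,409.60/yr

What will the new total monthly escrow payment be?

$903.66

FHA mortgage insurance premium: $3,738.24 per year
Property tax: $4,172.88 per year
Windstorm insurance: $2,409.60 per year
Total per year = $3,738.24 + $4,172.88 + $2,409.60 = $10,320.72
Monthly = $10,320.72 / 12 = $860.06
Monthly shortage recovery: $523.20 ÷ 12 = $43.60
Adjusted monthly = $860.06 + $43.60 = $903.66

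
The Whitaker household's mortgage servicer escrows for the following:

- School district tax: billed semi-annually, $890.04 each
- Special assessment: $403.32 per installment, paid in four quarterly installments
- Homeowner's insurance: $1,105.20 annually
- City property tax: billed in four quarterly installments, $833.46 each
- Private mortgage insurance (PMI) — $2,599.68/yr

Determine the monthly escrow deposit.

School district tax — $890.04 × 2 = $1,780.08 annually
Special assessment — $403.32 × 4 = $1,613.28 annually
Homeowner's insurance — $1,105.20 annually
City property tax — $833.46 × 4 = $3,333.84 annually
Private mortgage insurance (PMI) — $2,599.68 annually
Annual escrow total = $1,780.08 + $1,613.28 + $1,105.20 + $3,333.84 + $2,599.68 = $10,432.08
Monthly escrow = $10,432.08 / 12 = $869.34

$869.34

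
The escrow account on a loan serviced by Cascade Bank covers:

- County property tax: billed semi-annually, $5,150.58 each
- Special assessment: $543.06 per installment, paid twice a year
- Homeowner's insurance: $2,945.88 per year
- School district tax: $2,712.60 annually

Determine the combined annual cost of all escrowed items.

$17,045.76

County property tax — $5,150.58 × 2 = $10,301.16
Special assessment — $543.06 × 2 = $1,086.12
Homeowner's insurance — $2,945.88
School district tax — $2,712.60
Combined annual = $10,301.16 + $1,086.12 + $2,945.88 + $2,712.60 = $17,045.76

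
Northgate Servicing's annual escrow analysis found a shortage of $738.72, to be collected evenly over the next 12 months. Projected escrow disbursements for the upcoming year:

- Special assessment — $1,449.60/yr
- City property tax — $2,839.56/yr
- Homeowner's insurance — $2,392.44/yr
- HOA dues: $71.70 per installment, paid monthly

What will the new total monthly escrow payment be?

$690.06

Special assessment — $1,449.60
City property tax — $2,839.56
Homeowner's insurance — $2,392.44
HOA dues — $71.70 × 12 = $860.40
Annual escrow total = $7,542.00
Per month = $7,542.00 / 12 = $628.50
Monthly shortage recovery: $738.72 ÷ 12 = $61.56
New monthly escrow = $628.50 + $61.56 = $690.06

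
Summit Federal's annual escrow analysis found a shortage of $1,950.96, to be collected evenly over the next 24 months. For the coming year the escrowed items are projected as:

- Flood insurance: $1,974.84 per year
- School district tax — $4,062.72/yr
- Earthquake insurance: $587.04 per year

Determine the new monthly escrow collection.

Flood insurance = $1,974.84
School district tax = $4,062.72
Earthquake insurance = $587.04
Total per year = $1,974.84 + $4,062.72 + $587.04 = $6,624.60
Per month = $6,624.60 / 12 = $552.05
Monthly shortage recovery: $1,950.96 / 24 = $81.29
Adjusted monthly = $552.05 + $81.29 = $633.34

$633.34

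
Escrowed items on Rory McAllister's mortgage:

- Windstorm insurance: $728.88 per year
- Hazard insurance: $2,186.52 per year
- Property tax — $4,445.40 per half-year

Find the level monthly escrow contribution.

Windstorm insurance: $728.88 per year
Hazard insurance: $2,186.52 per year
Property tax: $4,445.40 × 2 = $8,890.80 per year
Yearly total = $11,806.20
Monthly = $11,806.20 ÷ 12 = $983.85

$983.85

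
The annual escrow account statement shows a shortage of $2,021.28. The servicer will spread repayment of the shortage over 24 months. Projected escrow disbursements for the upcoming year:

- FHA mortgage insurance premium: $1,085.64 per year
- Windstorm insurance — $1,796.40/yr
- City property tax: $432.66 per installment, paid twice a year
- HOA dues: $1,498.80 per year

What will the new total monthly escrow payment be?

FHA mortgage insurance premium — $1,085.64/yr
Windstorm insurance — $1,796.40/yr
City property tax — $432.66 × 2 = $865.32/yr
HOA dues — $1,498.80/yr
Annual escrow total = $1,085.64 + $1,796.40 + $865.32 + $1,498.80 = $5,246.16
Base monthly escrow = $5,246.16 / 12 = $437.18
Shortage per month = $2,021.28 / 24 = $84.22
New monthly escrow = $437.18 + $84.22 = $521.40

$521.40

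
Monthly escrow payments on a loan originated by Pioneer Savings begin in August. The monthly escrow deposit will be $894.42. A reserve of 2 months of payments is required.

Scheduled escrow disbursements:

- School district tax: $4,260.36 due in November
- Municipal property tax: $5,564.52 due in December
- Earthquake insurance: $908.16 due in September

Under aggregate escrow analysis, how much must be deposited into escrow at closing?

$8,049.78

Cushion = 2 × $894.42 = $1,788.84
Trial balance (start $0, +$894.42 each month, − disbursements):
  Aug: +$894.42 → $894.42
  Sep: +$894.42 − $908.16 → $880.68
  Oct: +$894.42 → $1,775.10
  Nov: +$894.42 − $4,260.36 → -$1,590.84
  Dec: +$894.42 − $5,564.52 → -$6,260.94
  Jan: +$894.42 → -$5,366.52
  Feb: +$894.42 → -$4,472.10
  Mar: +$894.42 → -$3,577.68
  Apr: +$894.42 → -$2,683.26
  May: +$894.42 → -$1,788.84
  Jun: +$894.42 → -$894.42
  Jul: +$894.42 → $0.00
Lowest trial balance = -$6,260.94 (Dec)
Initial deposit = cushion − low point = $1,788.84 − (-$6,260.94) = $8,049.78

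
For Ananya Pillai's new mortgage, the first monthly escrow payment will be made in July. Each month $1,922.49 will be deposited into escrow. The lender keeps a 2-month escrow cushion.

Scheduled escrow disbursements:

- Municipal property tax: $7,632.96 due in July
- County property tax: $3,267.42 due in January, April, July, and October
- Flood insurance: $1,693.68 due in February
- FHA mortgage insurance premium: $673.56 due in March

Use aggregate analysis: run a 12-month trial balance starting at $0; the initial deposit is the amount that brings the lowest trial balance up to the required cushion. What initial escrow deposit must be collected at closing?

Cushion = 2 × $1,922.49 = $3,844.98
Trial balance (start $0, +$1,922.49 each month, − disbursements):
  Jul: +$1,922.49 − $10,900.38 → -$8,977.89
  Aug: +$1,922.49 → -$7,055.40
  Sep: +$1,922.49 → -$5,132.91
  Oct: +$1,922.49 − $3,267.42 → -$6,477.84
  Nov: +$1,922.49 → -$4,555.35
  Dec: +$1,922.49 → -$2,632.86
  Jan: +$1,922.49 − $3,267.42 → -$3,977.79
  Feb: +$1,922.49 − $1,693.68 → -$3,748.98
  Mar: +$1,922.49 − $673.56 → -$2,500.05
  Apr: +$1,922.49 − $3,267.42 → -$3,844.98
  May: +$1,922.49 → -$1,922.49
  Jun: +$1,922.49 → $0.00
Lowest trial balance = -$8,977.89 (Jul)
Initial deposit = cushion − low point = $3,844.98 − (-$8,977.89) = $12,822.87

$12,822.87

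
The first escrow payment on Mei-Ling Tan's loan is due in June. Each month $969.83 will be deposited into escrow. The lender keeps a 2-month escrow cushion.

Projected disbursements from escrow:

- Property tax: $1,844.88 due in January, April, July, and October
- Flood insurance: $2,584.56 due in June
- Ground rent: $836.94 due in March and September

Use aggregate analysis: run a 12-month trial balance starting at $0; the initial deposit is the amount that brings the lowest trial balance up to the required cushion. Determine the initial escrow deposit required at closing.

Cushion = 2 × $969.83 = $1,939.66
Trial balance (start $0, +$969.83 each month, − disbursements):
  Jun: +$969.83 − $2,584.56 → -$1,614.73
  Jul: +$969.83 − $1,844.88 → -$2,489.78
  Aug: +$969.83 → -$1,519.95
  Sep: +$969.83 − $836.94 → -$1,387.06
  Oct: +$969.83 − $1,844.88 → -$2,262.11
  Nov: +$969.83 → -$1,292.28
  Dec: +$969.83 → -$322.45
  Jan: +$969.83 − $1,844.88 → -$1,197.50
  Feb: +$969.83 → -$227.67
  Mar: +$969.83 − $836.94 → -$94.78
  Apr: +$969.83 − $1,844.88 → -$969.83
  May: +$969.83 → $0.00
Lowest trial balance = -$2,489.78 (Jul)
Initial deposit = cushion − low point = $1,939.66 − (-$2,489.78) = $4,429.44

$4,429.44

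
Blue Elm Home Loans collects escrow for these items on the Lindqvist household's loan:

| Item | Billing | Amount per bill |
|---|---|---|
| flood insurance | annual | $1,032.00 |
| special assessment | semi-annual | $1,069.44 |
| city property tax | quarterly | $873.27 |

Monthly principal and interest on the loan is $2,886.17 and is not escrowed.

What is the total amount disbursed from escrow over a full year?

Flood insurance = $1,032.00
Special assessment = $1,069.44 × 2 = $2,138.88
City property tax = $873.27 × 4 = $3,493.08
Total per year = $1,032.00 + $2,138.88 + $3,493.08 = $6,663.96

$6,663.96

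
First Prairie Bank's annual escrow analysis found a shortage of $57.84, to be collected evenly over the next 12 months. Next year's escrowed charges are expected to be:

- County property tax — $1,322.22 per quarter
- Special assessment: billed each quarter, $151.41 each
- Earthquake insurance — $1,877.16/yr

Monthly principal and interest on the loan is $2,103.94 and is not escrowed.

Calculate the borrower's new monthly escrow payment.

County property tax — $1,322.22 × 4 = $5,288.88/yr
Special assessment — $151.41 × 4 = $605.64/yr
Earthquake insurance — $1,877.16/yr
Combined annual = $5,288.88 + $605.64 + $1,877.16 = $7,771.68
Base monthly escrow = $7,771.68 / 12 = $647.64
Monthly shortage recovery: $57.84 / 12 = $4.82
Adjusted monthly = $647.64 + $4.82 = $652.46

$652.46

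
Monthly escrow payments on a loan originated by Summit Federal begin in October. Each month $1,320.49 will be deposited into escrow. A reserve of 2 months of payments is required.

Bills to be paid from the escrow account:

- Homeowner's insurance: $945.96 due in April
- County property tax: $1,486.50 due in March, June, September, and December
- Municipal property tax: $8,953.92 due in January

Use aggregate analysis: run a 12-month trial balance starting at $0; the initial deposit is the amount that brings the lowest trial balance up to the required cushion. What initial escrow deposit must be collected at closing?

Cushion = 2 × $1,320.49 = $2,640.98
Trial balance (start $0, +$1,320.49 each month, − disbursements):
  Oct: +$1,320.49 → $1,320.49
  Nov: +$1,320.49 → $2,640.98
  Dec: +$1,320.49 − $1,486.50 → $2,474.97
  Jan: +$1,320.49 − $8,953.92 → -$5,158.46
  Feb: +$1,320.49 → -$3,837.97
  Mar: +$1,320.49 − $1,486.50 → -$4,003.98
  Apr: +$1,320.49 − $945.96 → -$3,629.45
  May: +$1,320.49 → -$2,308.96
  Jun: +$1,320.49 − $1,486.50 → -$2,474.97
  Jul: +$1,320.49 → -$1,154.48
  Aug: +$1,320.49 → $166.01
  Sep: +$1,320.49 − $1,486.50 → $0.00
Lowest trial balance = -$5,158.46 (Jan)
Initial deposit = cushion − low point = $2,640.98 − (-$5,158.46) = $7,799.44

$7,799.44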